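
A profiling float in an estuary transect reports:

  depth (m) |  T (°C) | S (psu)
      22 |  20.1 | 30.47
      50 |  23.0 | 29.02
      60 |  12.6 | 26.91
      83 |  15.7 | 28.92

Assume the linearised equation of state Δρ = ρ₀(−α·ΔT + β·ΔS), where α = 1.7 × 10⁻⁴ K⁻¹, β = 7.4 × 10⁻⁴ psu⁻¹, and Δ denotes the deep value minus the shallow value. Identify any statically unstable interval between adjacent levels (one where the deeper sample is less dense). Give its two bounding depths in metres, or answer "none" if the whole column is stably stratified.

22–50 m

Evaluate Δρ/ρ₀ = −αΔT + βΔS across each adjacent pair:
  22–50 m: −αΔT+βΔS = −(1.7 × 10⁻⁴)(+2.9)+(7.4 × 10⁻⁴)(-1.45) = -1.6 × 10⁻³ → UNSTABLE
  50–60 m: −αΔT+βΔS = −(1.7 × 10⁻⁴)(-10.4)+(7.4 × 10⁻⁴)(-2.11) = 2.1 × 10⁻⁴ → stable
  60–83 m: −αΔT+βΔS = −(1.7 × 10⁻⁴)(+3.1)+(7.4 × 10⁻⁴)(+2.01) = 9.6 × 10⁻⁴ → stable
The 22–50 m interval has Δρ < 0: lighter water underlies denser water.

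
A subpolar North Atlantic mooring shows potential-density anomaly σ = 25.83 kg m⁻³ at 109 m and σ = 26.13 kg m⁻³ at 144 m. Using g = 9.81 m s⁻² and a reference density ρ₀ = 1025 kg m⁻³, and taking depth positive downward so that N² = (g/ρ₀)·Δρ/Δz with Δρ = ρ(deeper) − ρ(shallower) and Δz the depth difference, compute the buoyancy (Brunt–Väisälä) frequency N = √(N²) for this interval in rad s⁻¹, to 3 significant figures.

9.06 × 10⁻³ rad s⁻¹

Δρ = 1026.13 − 1025.83 = 0.30 kg m⁻³ over Δz = 144 − 109 = 35 m.
N² = (9.81/1025) × (0.30/35) = 8.2035 × 10⁻⁵ s⁻².
N = √(8.2035 × 10⁻⁵) = 9.0573 × 10⁻³ rad s⁻¹ ≈ 9.06 × 10⁻³ rad s⁻¹.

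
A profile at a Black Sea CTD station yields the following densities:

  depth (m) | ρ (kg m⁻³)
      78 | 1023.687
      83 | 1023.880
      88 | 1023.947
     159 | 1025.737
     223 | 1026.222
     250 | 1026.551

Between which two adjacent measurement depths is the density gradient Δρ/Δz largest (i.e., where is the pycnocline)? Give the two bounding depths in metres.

Compute the density gradient over each adjacent pair:
  78–83 m: Δρ/Δz = 0.193/5 = 0.039 kg m⁻⁴
  83–88 m: Δρ/Δz = 0.067/5 = 0.013 kg m⁻⁴
  88–159 m: Δρ/Δz = 1.790/71 = 0.025 kg m⁻⁴
  159–223 m: Δρ/Δz = 0.485/64 = 7.6 × 10⁻³ kg m⁻⁴
  223–250 m: Δρ/Δz = 0.329/27 = 0.012 kg m⁻⁴
The largest gradient is in the 78–83 m interval — the pycnocline.

78–83 m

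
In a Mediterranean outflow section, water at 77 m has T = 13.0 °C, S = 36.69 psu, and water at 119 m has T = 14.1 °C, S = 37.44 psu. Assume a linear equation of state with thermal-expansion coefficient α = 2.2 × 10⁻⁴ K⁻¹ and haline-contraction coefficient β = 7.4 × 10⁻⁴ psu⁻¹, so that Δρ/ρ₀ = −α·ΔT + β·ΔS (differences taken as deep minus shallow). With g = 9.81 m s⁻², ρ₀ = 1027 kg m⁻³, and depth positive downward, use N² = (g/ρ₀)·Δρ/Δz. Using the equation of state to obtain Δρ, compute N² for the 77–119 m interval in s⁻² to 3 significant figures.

7.31 × 10⁻⁵ s⁻²

ΔT = +1.1 K, ΔS = +0.75 psu (deep − shallow).
Δρ/ρ₀ = −αΔT + βΔS = -2.42 × 10⁻⁴ + 5.55 × 10⁻⁴ = 3.13 × 10⁻⁴, so Δρ ≈ 0.3215 kg m⁻³.
N² = (g/ρ₀)·Δρ/Δz = g·(Δρ/ρ₀)/Δz = 9.81 × 3.13 × 10⁻⁴ / 42 = 7.3108 × 10⁻⁵ s⁻² ≈ 7.31 × 10⁻⁵ s⁻².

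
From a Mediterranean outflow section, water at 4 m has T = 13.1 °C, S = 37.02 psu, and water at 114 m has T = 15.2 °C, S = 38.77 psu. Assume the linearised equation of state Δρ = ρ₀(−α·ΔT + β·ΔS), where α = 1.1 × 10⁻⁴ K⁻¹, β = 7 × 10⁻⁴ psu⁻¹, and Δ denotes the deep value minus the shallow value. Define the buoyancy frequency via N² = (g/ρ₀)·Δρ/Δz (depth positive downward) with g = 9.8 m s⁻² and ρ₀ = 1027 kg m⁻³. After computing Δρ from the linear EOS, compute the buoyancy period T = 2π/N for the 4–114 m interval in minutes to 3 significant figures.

11.1 min

ΔT = +2.1 K, ΔS = +1.75 psu (deep − shallow).
Δρ/ρ₀ = −αΔT + βΔS = -2.31 × 10⁻⁴ + 1.225 × 10⁻³ = 9.94 × 10⁻⁴, so Δρ ≈ 1.021 kg m⁻³.
N² = (g/ρ₀)·Δρ/Δz = g·(Δρ/ρ₀)/Δz = 9.8 × 9.94 × 10⁻⁴ / 110 = 8.8556 × 10⁻⁵ s⁻².
N = √(8.8556 × 10⁻⁵) = 9.4104 × 10⁻³ rad s⁻¹ → T = 2π/N = 667.69 s = 11.128 min ≈ 11.1 min.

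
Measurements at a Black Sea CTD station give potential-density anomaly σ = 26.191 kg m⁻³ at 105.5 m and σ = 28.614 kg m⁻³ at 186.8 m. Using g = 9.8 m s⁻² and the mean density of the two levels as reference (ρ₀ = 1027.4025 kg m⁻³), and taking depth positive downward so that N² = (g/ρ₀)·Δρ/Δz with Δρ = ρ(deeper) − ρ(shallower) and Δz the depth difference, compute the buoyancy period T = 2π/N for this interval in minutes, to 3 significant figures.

Δρ = 1028.614 − 1026.191 = 2.423 kg m⁻³ over Δz = 186.8 − 105.5 = 81.3 m.
N² = (9.8/1027.4025) × (2.423/81.3) = 2.8428 × 10⁻⁴ s⁻².
N = √(2.8428 × 10⁻⁴) = 0.016861 rad s⁻¹, so T = 2π/N = 372.65 s = 6.2108 min ≈ 6.21 min.

6.21 min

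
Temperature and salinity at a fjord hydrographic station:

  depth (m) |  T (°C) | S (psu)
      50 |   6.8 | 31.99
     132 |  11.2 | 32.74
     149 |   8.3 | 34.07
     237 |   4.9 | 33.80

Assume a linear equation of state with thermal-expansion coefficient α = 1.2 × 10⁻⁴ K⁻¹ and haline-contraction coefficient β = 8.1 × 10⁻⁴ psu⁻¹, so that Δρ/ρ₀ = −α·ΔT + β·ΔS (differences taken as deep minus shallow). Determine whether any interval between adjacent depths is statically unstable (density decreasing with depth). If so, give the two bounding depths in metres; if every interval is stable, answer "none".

none

Evaluate Δρ/ρ₀ = −αΔT + βΔS across each adjacent pair:
  50–132 m: −αΔT+βΔS = −(1.2 × 10⁻⁴)(+4.4)+(8.1 × 10⁻⁴)(+0.75) = 7.9 × 10⁻⁵ → stable
  132–149 m: −αΔT+βΔS = −(1.2 × 10⁻⁴)(-2.9)+(8.1 × 10⁻⁴)(+1.33) = 1.4 × 10⁻³ → stable
  149–237 m: −αΔT+βΔS = −(1.2 × 10⁻⁴)(-3.4)+(8.1 × 10⁻⁴)(-0.27) = 1.9 × 10⁻⁴ → stable
Every interval has Δρ > 0: the column is stably stratified throughout.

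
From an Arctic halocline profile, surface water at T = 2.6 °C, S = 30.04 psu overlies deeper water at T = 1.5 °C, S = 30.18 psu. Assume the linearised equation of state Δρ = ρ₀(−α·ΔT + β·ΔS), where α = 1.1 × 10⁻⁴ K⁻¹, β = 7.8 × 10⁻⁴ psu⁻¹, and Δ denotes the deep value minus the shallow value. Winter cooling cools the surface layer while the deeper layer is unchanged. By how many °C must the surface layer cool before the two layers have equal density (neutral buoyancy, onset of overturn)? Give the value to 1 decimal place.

Neutral buoyancy requires Δρ = 0, i.e. −α(T_deep − T_surf′) + β(S_deep − S_surf) = 0.
T_surf′ = T_deep − (β/α)·ΔS = 1.5 − (7.8 × 10⁻⁴/1.1 × 10⁻⁴)·(+0.14) = 0.507 °C.
Cooling required: 2.6 − (0.507) = 2.093 °C.

2.1 °C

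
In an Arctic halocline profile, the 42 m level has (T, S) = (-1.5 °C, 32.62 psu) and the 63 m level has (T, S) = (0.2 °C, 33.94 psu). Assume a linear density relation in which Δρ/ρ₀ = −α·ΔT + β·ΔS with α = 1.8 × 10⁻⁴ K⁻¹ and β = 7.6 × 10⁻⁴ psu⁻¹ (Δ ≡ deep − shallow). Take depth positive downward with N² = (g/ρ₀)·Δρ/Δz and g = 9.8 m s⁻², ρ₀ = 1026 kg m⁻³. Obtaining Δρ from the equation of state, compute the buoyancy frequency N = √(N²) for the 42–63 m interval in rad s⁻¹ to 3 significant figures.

0.0180 rad s⁻¹

ΔT = +1.7 K, ΔS = +1.32 psu (deep − shallow).
Δρ/ρ₀ = −αΔT + βΔS = -3.06 × 10⁻⁴ + 1.0032 × 10⁻³ = 6.972 × 10⁻⁴, so Δρ ≈ 0.7153 kg m⁻³.
N² = (g/ρ₀)·Δρ/Δz = g·(Δρ/ρ₀)/Δz = 9.8 × 6.972 × 10⁻⁴ / 21 = 3.2536 × 10⁻⁴ s⁻².
N = √(3.2536 × 10⁻⁴) = 0.018038 rad s⁻¹ ≈ 0.0180 rad s⁻¹.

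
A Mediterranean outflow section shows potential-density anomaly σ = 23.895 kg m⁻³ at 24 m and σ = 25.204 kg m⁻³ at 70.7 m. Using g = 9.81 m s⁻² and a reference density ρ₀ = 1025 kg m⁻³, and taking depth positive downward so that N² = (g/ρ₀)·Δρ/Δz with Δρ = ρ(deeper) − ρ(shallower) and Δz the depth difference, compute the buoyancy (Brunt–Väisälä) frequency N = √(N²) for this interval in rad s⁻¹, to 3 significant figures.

Δρ = 1025.204 − 1023.895 = 1.309 kg m⁻³ over Δz = 70.7 − 24 = 46.7 m.
N² = (9.81/1025) × (1.309/46.7) = 2.6827 × 10⁻⁴ s⁻².
N = √(2.6827 × 10⁻⁴) = 0.016379 rad s⁻¹ ≈ 0.0164 rad s⁻¹.

0.0164 rad s⁻¹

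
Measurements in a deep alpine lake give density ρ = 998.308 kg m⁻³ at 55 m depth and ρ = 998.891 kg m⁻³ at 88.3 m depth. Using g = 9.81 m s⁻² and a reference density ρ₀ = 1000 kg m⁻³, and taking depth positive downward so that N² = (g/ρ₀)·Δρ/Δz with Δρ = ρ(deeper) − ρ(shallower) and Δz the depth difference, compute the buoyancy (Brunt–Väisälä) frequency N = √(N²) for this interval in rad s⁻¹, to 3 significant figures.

0.0131 rad s⁻¹

Δρ = 998.891 − 998.308 = 0.583 kg m⁻³ over Δz = 88.3 − 55 = 33.3 m.
N² = (9.81/1000) × (0.583/33.3) = 1.7175 × 10⁻⁴ s⁻².
N = √(1.7175 × 10⁻⁴) = 0.013105 rad s⁻¹ ≈ 0.0131 rad s⁻¹.
A positive N² confirms static stability across the interval.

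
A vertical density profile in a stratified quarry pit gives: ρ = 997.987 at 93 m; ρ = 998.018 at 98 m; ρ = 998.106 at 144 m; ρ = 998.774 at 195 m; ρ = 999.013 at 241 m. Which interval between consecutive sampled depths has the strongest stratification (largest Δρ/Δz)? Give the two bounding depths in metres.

Compute the density gradient over each adjacent pair:
  93–98 m: Δρ/Δz = 0.031/5 = 6.2 × 10⁻³ kg m⁻⁴
  98–144 m: Δρ/Δz = 0.088/46 = 1.9 × 10⁻³ kg m⁻⁴
  144–195 m: Δρ/Δz = 0.668/51 = 0.013 kg m⁻⁴
  195–241 m: Δρ/Δz = 0.239/46 = 5.2 × 10⁻³ kg m⁻⁴
The largest gradient is in the 144–195 m interval — the pycnocline.

144–195 m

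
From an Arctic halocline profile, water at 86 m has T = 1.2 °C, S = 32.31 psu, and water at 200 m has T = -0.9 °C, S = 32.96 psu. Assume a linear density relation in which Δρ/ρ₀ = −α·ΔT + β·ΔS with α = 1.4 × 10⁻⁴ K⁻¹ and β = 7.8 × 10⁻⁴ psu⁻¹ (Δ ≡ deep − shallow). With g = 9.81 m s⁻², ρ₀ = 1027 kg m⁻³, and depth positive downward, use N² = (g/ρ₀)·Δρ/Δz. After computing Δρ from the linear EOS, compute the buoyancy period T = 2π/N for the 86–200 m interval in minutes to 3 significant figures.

ΔT = -2.1 K, ΔS = +0.65 psu (deep − shallow).
Δρ/ρ₀ = −αΔT + βΔS = 2.94 × 10⁻⁴ + 5.07 × 10⁻⁴ = 8.01 × 10⁻⁴, so Δρ ≈ 0.8226 kg m⁻³.
N² = (g/ρ₀)·Δρ/Δz = g·(Δρ/ρ₀)/Δz = 9.81 × 8.01 × 10⁻⁴ / 114 = 6.8928 × 10⁻⁵ s⁻².
N = √(6.8928 × 10⁻⁵) = 8.3023 × 10⁻³ rad s⁻¹ → T = 2π/N = 756.80 s = 12.613 min ≈ 12.6 min.

12.6 min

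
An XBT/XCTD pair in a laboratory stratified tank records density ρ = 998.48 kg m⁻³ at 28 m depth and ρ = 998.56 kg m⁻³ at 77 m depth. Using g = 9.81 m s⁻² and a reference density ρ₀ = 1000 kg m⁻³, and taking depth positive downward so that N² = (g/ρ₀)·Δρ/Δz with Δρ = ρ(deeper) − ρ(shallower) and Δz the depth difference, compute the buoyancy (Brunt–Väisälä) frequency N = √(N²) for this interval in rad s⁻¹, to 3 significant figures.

Δρ = 998.56 − 998.48 = 0.08 kg m⁻³ over Δz = 77 − 28 = 49 m.
N² = (9.81/1000) × (0.08/49) = 1.6016 × 10⁻⁵ s⁻².
N = √(1.6016 × 10⁻⁵) = 4.0020 × 10⁻³ rad s⁻¹ ≈ 4.00 × 10⁻³ rad s⁻¹.

4.00 × 10⁻³ rad s⁻¹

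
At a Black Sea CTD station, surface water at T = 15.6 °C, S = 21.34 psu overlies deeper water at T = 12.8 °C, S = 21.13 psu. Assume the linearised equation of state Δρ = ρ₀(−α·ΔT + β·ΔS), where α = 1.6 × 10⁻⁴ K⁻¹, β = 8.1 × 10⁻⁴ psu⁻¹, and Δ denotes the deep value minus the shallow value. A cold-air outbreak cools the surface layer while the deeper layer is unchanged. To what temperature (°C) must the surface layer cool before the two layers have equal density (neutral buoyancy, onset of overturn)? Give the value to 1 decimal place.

Neutral buoyancy requires Δρ = 0, i.e. −α(T_deep − T_surf′) + β(S_deep − S_surf) = 0.
T_surf′ = T_deep − (β/α)·ΔS = 12.8 − (8.1 × 10⁻⁴/1.6 × 10⁻⁴)·(-0.21) = 13.863 °C.
Cooling required: 15.6 − (13.863) = 1.737 °C.

13.9 °C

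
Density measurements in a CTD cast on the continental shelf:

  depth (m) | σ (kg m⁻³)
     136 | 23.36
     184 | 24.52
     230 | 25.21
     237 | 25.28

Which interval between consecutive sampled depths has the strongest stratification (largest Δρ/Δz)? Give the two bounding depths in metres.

Compute the density gradient over each adjacent pair:
  136–184 m: Δρ/Δz = 1.16/48 = 0.024 kg m⁻⁴
  184–230 m: Δρ/Δz = 0.69/46 = 0.015 kg m⁻⁴
  230–237 m: Δρ/Δz = 0.07/7 = 0.010 kg m⁻⁴
The largest gradient is in the 136–184 m interval — the pycnocline.

136–184 m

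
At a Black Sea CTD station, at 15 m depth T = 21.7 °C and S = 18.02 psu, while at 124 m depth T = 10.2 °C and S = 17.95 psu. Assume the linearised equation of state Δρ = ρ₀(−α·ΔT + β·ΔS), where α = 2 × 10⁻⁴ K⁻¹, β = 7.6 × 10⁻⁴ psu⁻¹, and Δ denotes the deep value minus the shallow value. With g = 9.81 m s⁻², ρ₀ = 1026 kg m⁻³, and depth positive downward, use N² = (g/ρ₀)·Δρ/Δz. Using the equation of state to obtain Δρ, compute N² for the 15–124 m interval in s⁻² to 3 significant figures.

ΔT = -11.5 K, ΔS = -0.07 psu (deep − shallow).
Δρ/ρ₀ = −αΔT + βΔS = 2.30 × 10⁻³ − 5.32 × 10⁻⁵ = 2.2468 × 10⁻³, so Δρ ≈ 2.305 kg m⁻³.
N² = (g/ρ₀)·Δρ/Δz = g·(Δρ/ρ₀)/Δz = 9.81 × 2.2468 × 10⁻³ / 109 = 2.0221 × 10⁻⁴ s⁻² ≈ 2.02 × 10⁻⁴ s⁻².

2.02 × 10⁻⁴ s⁻²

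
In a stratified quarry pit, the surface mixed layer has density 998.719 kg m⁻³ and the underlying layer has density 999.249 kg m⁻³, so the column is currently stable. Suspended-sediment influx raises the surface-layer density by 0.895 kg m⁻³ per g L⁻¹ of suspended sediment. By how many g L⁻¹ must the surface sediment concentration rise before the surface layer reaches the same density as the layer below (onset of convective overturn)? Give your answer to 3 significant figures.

Density deficit of the surface layer: 999.249 − 998.719 = 0.53 kg m⁻³.
Required change = 0.53 / 0.895 = 0.592 g L⁻¹.

0.592 g L⁻¹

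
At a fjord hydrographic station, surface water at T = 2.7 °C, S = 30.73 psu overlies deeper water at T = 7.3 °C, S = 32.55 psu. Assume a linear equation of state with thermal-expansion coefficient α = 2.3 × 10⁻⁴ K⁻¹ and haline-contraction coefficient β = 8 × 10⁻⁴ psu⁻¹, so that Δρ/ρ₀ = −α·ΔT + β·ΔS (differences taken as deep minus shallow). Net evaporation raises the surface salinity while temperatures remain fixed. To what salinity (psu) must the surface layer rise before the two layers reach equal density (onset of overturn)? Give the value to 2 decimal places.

Neutral buoyancy requires −α(T_deep − T_surf) + β(S_deep − S_surf′) = 0.
S_surf′ = S_deep − (α/β)·ΔT = 32.55 − (2.3 × 10⁻⁴/8 × 10⁻⁴)·(+4.6) = 31.2275 psu.
Increase required: 31.2275 − 30.73 = 0.4975 psu.

31.23 psu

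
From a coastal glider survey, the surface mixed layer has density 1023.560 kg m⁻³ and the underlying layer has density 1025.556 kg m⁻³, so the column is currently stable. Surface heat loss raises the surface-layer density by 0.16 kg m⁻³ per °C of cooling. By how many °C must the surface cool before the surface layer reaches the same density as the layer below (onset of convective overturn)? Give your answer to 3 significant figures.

12.5 °C

Density deficit of the surface layer: 1025.556 − 1023.560 = 1.996 kg m⁻³.
Required change = 1.996 / 0.16 = 12.5 °C.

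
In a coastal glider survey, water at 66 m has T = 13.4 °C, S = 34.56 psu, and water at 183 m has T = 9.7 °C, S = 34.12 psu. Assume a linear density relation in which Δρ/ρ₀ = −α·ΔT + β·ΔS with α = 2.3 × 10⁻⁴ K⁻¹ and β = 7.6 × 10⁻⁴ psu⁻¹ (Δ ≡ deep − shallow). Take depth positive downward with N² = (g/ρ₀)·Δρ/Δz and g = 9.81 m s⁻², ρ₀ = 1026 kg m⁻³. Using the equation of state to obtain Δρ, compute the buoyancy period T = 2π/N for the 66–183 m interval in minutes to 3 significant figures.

15.9 min

ΔT = -3.7 K, ΔS = -0.44 psu (deep − shallow).
Δρ/ρ₀ = −αΔT + βΔS = 8.51 × 10⁻⁴ − 3.344 × 10⁻⁴ = 5.166 × 10⁻⁴, so Δρ ≈ 0.5300 kg m⁻³.
N² = (g/ρ₀)·Δρ/Δz = g·(Δρ/ρ₀)/Δz = 9.81 × 5.166 × 10⁻⁴ / 117 = 4.3315 × 10⁻⁵ s⁻².
N = √(4.3315 × 10⁻⁵) = 6.5814 × 10⁻³ rad s⁻¹ → T = 2π/N = 954.69 s = 15.912 min ≈ 15.9 min.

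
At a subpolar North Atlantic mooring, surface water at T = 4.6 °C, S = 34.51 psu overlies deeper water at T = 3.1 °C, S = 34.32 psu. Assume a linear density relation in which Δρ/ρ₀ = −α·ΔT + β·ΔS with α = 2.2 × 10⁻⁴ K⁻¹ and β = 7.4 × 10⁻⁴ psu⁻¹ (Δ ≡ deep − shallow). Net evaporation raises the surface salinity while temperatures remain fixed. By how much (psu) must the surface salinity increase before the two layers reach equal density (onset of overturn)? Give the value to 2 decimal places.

0.26 psu

Neutral buoyancy requires −α(T_deep − T_surf) + β(S_deep − S_surf′) = 0.
S_surf′ = S_deep − (α/β)·ΔT = 34.32 − (2.2 × 10⁻⁴/7.4 × 10⁻⁴)·(-1.5) = 34.7659 psu.
Increase required: 34.7659 − 34.51 = 0.2559 psu.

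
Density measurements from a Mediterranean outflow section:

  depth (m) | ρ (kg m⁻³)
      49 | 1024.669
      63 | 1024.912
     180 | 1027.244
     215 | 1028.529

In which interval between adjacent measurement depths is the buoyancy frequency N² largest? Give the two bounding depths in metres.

Compute the density gradient over each adjacent pair:
  49–63 m: Δρ/Δz = 0.243/14 = 0.017 kg m⁻⁴
  63–180 m: Δρ/Δz = 2.332/117 = 0.020 kg m⁻⁴
  180–215 m: Δρ/Δz = 1.285/35 = 0.037 kg m⁻⁴
The largest gradient is in the 180–215 m interval — the pycnocline.

180–215 m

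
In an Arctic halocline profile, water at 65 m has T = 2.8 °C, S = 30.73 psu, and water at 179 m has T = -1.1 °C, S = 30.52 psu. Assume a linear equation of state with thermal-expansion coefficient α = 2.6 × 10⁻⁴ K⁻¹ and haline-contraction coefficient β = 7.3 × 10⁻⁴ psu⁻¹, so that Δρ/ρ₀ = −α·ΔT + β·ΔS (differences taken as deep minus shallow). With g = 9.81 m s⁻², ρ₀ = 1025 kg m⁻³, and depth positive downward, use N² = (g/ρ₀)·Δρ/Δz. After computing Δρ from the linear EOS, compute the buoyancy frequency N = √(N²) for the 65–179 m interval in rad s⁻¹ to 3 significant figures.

8.61 × 10⁻³ rad s⁻¹

ΔT = -3.9 K, ΔS = -0.21 psu (deep − shallow).
Δρ/ρ₀ = −αΔT + βΔS = 1.014 × 10⁻³ − 1.533 × 10⁻⁴ = 8.607 × 10⁻⁴, so Δρ ≈ 0.8822 kg m⁻³.
N² = (g/ρ₀)·Δρ/Δz = g·(Δρ/ρ₀)/Δz = 9.81 × 8.607 × 10⁻⁴ / 114 = 7.4065 × 10⁻⁵ s⁻².
N = √(7.4065 × 10⁻⁵) = 8.6061 × 10⁻³ rad s⁻¹ ≈ 8.61 × 10⁻³ rad s⁻¹.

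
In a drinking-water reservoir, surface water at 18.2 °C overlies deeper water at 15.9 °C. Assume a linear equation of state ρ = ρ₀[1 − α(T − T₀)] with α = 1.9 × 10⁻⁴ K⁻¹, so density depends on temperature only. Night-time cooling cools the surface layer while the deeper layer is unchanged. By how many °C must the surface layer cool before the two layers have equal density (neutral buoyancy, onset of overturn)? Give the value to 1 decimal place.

2.3 °C

With temperature the only control, equal density requires T_surf′ = T_deep.
T_surf′ = 15.9 °C.
Cooling required: 18.2 − 15.9 = 2.3 °C.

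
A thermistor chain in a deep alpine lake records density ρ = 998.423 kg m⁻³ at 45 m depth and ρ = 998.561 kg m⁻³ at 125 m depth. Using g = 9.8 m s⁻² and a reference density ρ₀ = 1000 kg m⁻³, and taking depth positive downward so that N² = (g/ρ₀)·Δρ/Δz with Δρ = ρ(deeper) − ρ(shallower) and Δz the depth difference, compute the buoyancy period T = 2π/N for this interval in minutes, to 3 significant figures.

25.5 min

Δρ = 998.561 − 998.423 = 0.138 kg m⁻³ over Δz = 125 − 45 = 80 m.
N² = (9.8/1000) × (0.138/80) = 1.6905 × 10⁻⁵ s⁻².
N = √(1.6905 × 10⁻⁵) = 4.1116 × 10⁻³ rad s⁻¹, so T = 2π/N = 1.5282 × 10³ s = 25.470 min ≈ 25.5 min.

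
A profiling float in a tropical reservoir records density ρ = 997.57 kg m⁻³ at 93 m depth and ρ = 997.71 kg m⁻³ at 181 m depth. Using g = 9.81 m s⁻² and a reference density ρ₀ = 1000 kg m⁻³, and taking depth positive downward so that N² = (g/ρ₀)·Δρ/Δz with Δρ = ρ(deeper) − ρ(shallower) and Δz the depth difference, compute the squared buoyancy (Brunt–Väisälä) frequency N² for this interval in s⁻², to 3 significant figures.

Δρ = 997.71 − 997.57 = 0.14 kg m⁻³ over Δz = 181 − 93 = 88 m.
N² = (9.81/1000) × (0.14/88) = 1.5607 × 10⁻⁵ s⁻² ≈ 1.56 × 10⁻⁵ s⁻².

1.56 × 10⁻⁵ s⁻²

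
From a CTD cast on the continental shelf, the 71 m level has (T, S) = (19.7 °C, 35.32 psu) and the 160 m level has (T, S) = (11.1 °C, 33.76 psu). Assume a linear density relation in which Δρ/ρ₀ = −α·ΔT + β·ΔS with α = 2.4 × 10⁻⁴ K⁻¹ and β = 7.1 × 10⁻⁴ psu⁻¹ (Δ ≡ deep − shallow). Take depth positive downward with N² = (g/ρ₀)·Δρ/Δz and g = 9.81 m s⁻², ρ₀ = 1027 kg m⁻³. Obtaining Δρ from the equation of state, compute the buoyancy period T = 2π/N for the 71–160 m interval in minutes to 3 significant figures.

10.2 min

ΔT = -8.6 K, ΔS = -1.56 psu (deep − shallow).
Δρ/ρ₀ = −αΔT + βΔS = 2.064 × 10⁻³ − 1.1076 × 10⁻³ = 9.564 × 10⁻⁴, so Δρ ≈ 0.9822 kg m⁻³.
N² = (g/ρ₀)·Δρ/Δz = g·(Δρ/ρ₀)/Δz = 9.81 × 9.564 × 10⁻⁴ / 89 = 1.0542 × 10⁻⁴ s⁻².
N = √(1.0542 × 10⁻⁴) = 0.010267 rad s⁻¹ → T = 2π/N = 611.98 s = 10.200 min ≈ 10.2 min.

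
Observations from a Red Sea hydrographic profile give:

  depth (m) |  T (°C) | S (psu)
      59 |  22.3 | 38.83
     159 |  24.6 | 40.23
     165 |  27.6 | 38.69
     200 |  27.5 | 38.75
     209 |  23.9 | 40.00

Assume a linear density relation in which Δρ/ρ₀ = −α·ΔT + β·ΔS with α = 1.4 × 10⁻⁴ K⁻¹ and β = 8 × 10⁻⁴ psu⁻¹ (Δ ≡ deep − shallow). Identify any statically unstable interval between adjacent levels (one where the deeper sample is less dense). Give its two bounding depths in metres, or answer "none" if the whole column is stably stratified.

159–165 m

Evaluate Δρ/ρ₀ = −αΔT + βΔS across each adjacent pair:
  59–159 m: −αΔT+βΔS = −(1.4 × 10⁻⁴)(+2.3)+(8 × 10⁻⁴)(+1.40) = 8.0 × 10⁻⁴ → stable
  159–165 m: −αΔT+βΔS = −(1.4 × 10⁻⁴)(+3.0)+(8 × 10⁻⁴)(-1.54) = -1.7 × 10⁻³ → UNSTABLE
  165–200 m: −αΔT+βΔS = −(1.4 × 10⁻⁴)(-0.1)+(8 × 10⁻⁴)(+0.06) = 6.2 × 10⁻⁵ → stable
  200–209 m: −αΔT+βΔS = −(1.4 × 10⁻⁴)(-3.6)+(8 × 10⁻⁴)(+1.25) = 1.5 × 10⁻³ → stable
The 159–165 m interval has Δρ < 0: lighter water underlies denser water.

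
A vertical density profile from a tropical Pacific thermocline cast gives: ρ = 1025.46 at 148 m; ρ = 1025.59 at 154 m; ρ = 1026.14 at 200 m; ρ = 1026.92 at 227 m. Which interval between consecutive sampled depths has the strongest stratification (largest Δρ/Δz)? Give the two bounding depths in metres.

Compute the density gradient over each adjacent pair:
  148–154 m: Δρ/Δz = 0.13/6 = 0.022 kg m⁻⁴
  154–200 m: Δρ/Δz = 0.55/46 = 0.012 kg m⁻⁴
  200–227 m: Δρ/Δz = 0.78/27 = 0.029 kg m⁻⁴
The largest gradient is in the 200–227 m interval — the pycnocline.

200–227 m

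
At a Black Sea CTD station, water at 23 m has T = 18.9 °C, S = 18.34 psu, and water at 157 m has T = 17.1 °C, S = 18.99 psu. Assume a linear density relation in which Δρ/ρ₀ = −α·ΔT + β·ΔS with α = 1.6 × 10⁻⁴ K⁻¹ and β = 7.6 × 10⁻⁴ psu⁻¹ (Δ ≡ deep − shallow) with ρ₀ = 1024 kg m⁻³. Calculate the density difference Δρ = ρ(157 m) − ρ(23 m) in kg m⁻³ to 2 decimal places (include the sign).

+0.80 kg m⁻³

ΔT = -1.8 K, ΔS = +0.65 psu (deep − shallow).
Δρ/ρ₀ = −(1.6 × 10⁻⁴)(-1.8) + (7.6 × 10⁻⁴)(+0.65) = 7.82 × 10⁻⁴.
Δρ = 1024 × (7.82 × 10⁻⁴) = +0.80 kg m⁻³.
Positive Δρ: denser below, stable.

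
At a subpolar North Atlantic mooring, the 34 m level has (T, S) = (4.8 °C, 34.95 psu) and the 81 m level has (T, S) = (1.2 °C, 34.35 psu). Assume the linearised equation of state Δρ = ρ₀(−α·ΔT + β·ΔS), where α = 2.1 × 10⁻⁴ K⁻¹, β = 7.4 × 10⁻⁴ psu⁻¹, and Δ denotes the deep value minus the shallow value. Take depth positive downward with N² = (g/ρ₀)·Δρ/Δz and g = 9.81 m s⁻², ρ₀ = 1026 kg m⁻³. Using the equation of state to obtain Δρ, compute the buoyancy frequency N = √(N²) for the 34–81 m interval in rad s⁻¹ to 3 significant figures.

8.07 × 10⁻³ rad s⁻¹

ΔT = -3.6 K, ΔS = -0.60 psu (deep − shallow).
Δρ/ρ₀ = −αΔT + βΔS = 7.56 × 10⁻⁴ − 4.44 × 10⁻⁴ = 3.12 × 10⁻⁴, so Δρ ≈ 0.3201 kg m⁻³.
N² = (g/ρ₀)·Δρ/Δz = g·(Δρ/ρ₀)/Δz = 9.81 × 3.12 × 10⁻⁴ / 47 = 6.5122 × 10⁻⁵ s⁻².
N = √(6.5122 × 10⁻⁵) = 8.0698 × 10⁻³ rad s⁻¹ ≈ 8.07 × 10⁻³ rad s⁻¹.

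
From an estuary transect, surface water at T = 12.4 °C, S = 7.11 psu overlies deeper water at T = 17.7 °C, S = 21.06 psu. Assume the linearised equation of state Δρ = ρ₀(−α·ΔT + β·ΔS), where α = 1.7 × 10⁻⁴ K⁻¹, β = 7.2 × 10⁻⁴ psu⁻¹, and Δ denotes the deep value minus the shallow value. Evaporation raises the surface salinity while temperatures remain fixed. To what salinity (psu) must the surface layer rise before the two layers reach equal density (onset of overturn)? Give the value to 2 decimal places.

19.81 psu

Neutral buoyancy requires −α(T_deep − T_surf) + β(S_deep − S_surf′) = 0.
S_surf′ = S_deep − (α/β)·ΔT = 21.06 − (1.7 × 10⁻⁴/7.2 × 10⁻⁴)·(+5.3) = 19.8086 psu.
Increase required: 19.8086 − 7.11 = 12.6986 psu.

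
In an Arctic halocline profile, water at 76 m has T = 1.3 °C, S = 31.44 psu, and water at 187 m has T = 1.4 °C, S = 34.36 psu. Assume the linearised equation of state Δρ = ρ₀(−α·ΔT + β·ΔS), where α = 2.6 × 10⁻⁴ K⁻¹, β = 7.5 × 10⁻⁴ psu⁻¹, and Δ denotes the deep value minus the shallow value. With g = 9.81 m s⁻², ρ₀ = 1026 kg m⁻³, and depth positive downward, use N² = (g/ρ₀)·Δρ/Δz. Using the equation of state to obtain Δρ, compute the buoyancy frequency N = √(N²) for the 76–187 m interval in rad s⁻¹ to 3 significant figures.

ΔT = +0.1 K, ΔS = +2.92 psu (deep − shallow).
Δρ/ρ₀ = −αΔT + βΔS = -2.60 × 10⁻⁵ + 2.19 × 10⁻³ = 2.164 × 10⁻³, so Δρ ≈ 2.220 kg m⁻³.
N² = (g/ρ₀)·Δρ/Δz = g·(Δρ/ρ₀)/Δz = 9.81 × 2.164 × 10⁻³ / 111 = 1.9125 × 10⁻⁴ s⁻².
N = √(1.9125 × 10⁻⁴) = 0.013829 rad s⁻¹ ≈ 0.0138 rad s⁻¹.

0.0138 rad s⁻¹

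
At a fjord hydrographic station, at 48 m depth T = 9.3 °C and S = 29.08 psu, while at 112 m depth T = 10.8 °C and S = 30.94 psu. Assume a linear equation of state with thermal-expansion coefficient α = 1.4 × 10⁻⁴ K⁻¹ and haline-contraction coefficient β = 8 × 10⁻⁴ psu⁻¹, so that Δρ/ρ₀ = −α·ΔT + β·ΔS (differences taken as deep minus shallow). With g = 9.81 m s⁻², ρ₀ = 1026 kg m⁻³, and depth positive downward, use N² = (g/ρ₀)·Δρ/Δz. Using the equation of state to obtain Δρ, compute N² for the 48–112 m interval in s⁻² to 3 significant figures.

1.96 × 10⁻⁴ s⁻²

ΔT = +1.5 K, ΔS = +1.86 psu (deep − shallow).
Δρ/ρ₀ = −αΔT + βΔS = -2.10 × 10⁻⁴ + 1.488 × 10⁻³ = 1.278 × 10⁻³, so Δρ ≈ 1.311 kg m⁻³.
N² = (g/ρ₀)·Δρ/Δz = g·(Δρ/ρ₀)/Δz = 9.81 × 1.278 × 10⁻³ / 64 = 1.9589 × 10⁻⁴ s⁻² ≈ 1.96 × 10⁻⁴ s⁻².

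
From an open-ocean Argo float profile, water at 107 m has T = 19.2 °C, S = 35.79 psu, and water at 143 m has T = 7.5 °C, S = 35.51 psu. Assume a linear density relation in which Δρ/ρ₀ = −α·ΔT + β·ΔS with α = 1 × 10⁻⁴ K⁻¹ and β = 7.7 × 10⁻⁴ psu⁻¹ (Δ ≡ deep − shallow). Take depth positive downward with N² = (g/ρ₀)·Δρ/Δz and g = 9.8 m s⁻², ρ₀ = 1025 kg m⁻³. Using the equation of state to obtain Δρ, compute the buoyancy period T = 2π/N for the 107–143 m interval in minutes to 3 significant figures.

ΔT = -11.7 K, ΔS = -0.28 psu (deep − shallow).
Δρ/ρ₀ = −αΔT + βΔS = 1.17 × 10⁻³ − 2.156 × 10⁻⁴ = 9.544 × 10⁻⁴, so Δρ ≈ 0.9783 kg m⁻³.
N² = (g/ρ₀)·Δρ/Δz = g·(Δρ/ρ₀)/Δz = 9.8 × 9.544 × 10⁻⁴ / 36 = 2.5981 × 10⁻⁴ s⁻².
N = √(2.5981 × 10⁻⁴) = 0.016119 rad s⁻¹ → T = 2π/N = 389.80 s = 6.4967 min ≈ 6.50 min.

6.50 min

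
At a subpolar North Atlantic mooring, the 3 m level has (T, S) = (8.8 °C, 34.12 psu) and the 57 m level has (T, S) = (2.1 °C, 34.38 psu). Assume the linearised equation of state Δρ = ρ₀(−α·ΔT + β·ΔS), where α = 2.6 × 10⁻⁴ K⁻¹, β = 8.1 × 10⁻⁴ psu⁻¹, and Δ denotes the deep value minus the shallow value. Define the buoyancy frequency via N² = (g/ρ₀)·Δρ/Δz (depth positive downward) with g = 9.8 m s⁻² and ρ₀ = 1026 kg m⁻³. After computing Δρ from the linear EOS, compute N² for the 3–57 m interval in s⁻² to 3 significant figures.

ΔT = -6.7 K, ΔS = +0.26 psu (deep − shallow).
Δρ/ρ₀ = −αΔT + βΔS = 1.742 × 10⁻³ + 2.106 × 10⁻⁴ = 1.9526 × 10⁻³, so Δρ ≈ 2.003 kg m⁻³.
N² = (g/ρ₀)·Δρ/Δz = g·(Δρ/ρ₀)/Δz = 9.8 × 1.9526 × 10⁻³ / 54 = 3.5436 × 10⁻⁴ s⁻² ≈ 3.54 × 10⁻⁴ s⁻².

3.54 × 10⁻⁴ s⁻²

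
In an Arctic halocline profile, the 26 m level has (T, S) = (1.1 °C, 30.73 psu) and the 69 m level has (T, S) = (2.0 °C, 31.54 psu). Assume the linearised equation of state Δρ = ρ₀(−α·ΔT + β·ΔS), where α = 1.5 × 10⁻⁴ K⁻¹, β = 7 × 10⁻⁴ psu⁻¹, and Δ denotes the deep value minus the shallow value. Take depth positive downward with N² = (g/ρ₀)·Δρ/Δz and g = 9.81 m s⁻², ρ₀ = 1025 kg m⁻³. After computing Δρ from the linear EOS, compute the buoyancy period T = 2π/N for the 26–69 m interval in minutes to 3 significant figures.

10.5 min

ΔT = +0.9 K, ΔS = +0.81 psu (deep − shallow).
Δρ/ρ₀ = −αΔT + βΔS = -1.35 × 10⁻⁴ + 5.67 × 10⁻⁴ = 4.32 × 10⁻⁴, so Δρ ≈ 0.4428 kg m⁻³.
N² = (g/ρ₀)·Δρ/Δz = g·(Δρ/ρ₀)/Δz = 9.81 × 4.32 × 10⁻⁴ / 43 = 9.8556 × 10⁻⁵ s⁻².
N = √(9.8556 × 10⁻⁵) = 9.9275 × 10⁻³ rad s⁻¹ → T = 2π/N = 632.91 s = 10.548 min ≈ 10.5 min.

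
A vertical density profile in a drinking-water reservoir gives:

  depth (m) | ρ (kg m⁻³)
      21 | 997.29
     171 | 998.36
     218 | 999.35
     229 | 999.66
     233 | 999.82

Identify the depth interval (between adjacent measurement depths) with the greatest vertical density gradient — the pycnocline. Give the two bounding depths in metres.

229–233 m

Compute the density gradient over each adjacent pair:
  21–171 m: Δρ/Δz = 1.07/150 = 7.1 × 10⁻³ kg m⁻⁴
  171–218 m: Δρ/Δz = 0.99/47 = 0.021 kg m⁻⁴
  218–229 m: Δρ/Δz = 0.31/11 = 0.028 kg m⁻⁴
  229–233 m: Δρ/Δz = 0.16/4 = 0.040 kg m⁻⁴
The largest gradient is in the 229–233 m interval — the pycnocline.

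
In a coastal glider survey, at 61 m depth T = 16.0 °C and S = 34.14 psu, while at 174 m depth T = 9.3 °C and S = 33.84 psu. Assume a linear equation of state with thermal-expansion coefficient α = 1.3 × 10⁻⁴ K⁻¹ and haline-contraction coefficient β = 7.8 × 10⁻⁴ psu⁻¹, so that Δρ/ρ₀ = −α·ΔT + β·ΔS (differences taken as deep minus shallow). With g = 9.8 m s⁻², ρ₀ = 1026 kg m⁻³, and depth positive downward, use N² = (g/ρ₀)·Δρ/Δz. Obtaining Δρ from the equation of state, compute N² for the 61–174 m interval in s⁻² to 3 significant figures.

5.52 × 10⁻⁵ s⁻²

ΔT = -6.7 K, ΔS = -0.30 psu (deep − shallow).
Δρ/ρ₀ = −αΔT + βΔS = 8.71 × 10⁻⁴ − 2.34 × 10⁻⁴ = 6.37 × 10⁻⁴, so Δρ ≈ 0.6536 kg m⁻³.
N² = (g/ρ₀)·Δρ/Δz = g·(Δρ/ρ₀)/Δz = 9.8 × 6.37 × 10⁻⁴ / 113 = 5.5244 × 10⁻⁵ s⁻² ≈ 5.52 × 10⁻⁵ s⁻².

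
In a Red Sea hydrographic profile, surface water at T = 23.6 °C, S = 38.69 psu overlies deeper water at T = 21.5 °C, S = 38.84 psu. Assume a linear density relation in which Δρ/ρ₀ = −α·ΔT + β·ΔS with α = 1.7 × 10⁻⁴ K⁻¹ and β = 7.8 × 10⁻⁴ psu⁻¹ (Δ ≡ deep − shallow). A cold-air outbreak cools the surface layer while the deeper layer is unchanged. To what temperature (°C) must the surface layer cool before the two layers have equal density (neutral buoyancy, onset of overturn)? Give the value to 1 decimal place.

20.8 °C

Neutral buoyancy requires Δρ = 0, i.e. −α(T_deep − T_surf′) + β(S_deep − S_surf) = 0.
T_surf′ = T_deep − (β/α)·ΔS = 21.5 − (7.8 × 10⁻⁴/1.7 × 10⁻⁴)·(+0.15) = 20.812 °C.
Cooling required: 23.6 − (20.812) = 2.788 °C.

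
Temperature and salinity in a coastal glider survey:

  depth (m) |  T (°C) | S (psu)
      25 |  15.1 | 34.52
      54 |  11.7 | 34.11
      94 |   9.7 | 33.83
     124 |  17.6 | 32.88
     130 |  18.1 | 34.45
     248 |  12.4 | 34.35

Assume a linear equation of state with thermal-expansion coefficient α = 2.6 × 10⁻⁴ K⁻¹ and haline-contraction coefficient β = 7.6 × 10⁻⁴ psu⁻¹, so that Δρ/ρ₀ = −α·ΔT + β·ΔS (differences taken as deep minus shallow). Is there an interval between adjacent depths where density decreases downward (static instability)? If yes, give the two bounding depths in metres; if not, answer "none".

94–124 m

Evaluate Δρ/ρ₀ = −αΔT + βΔS across each adjacent pair:
  25–54 m: −αΔT+βΔS = −(2.6 × 10⁻⁴)(-3.4)+(7.6 × 10⁻⁴)(-0.41) = 5.7 × 10⁻⁴ → stable
  54–94 m: −αΔT+βΔS = −(2.6 × 10⁻⁴)(-2.0)+(7.6 × 10⁻⁴)(-0.28) = 3.1 × 10⁻⁴ → stable
  94–124 m: −αΔT+βΔS = −(2.6 × 10⁻⁴)(+7.9)+(7.6 × 10⁻⁴)(-0.95) = -2.8 × 10⁻³ → UNSTABLE
  124–130 m: −αΔT+βΔS = −(2.6 × 10⁻⁴)(+0.5)+(7.6 × 10⁻⁴)(+1.57) = 1.1 × 10⁻³ → stable
  130–248 m: −αΔT+βΔS = −(2.6 × 10⁻⁴)(-5.7)+(7.6 × 10⁻⁴)(-0.10) = 1.4 × 10⁻³ → stable
The 94–124 m interval has Δρ < 0: lighter water underlies denser water.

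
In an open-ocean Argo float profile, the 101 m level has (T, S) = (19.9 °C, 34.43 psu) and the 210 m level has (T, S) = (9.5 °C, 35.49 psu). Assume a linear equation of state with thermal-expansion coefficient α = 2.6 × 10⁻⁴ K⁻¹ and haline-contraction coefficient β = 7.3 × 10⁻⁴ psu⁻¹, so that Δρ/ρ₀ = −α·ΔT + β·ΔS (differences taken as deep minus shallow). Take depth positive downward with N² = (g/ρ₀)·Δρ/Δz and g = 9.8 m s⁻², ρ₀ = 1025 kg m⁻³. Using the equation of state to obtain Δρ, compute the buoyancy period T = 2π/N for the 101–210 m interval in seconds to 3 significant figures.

355 s

ΔT = -10.4 K, ΔS = +1.06 psu (deep − shallow).
Δρ/ρ₀ = −αΔT + βΔS = 2.704 × 10⁻³ + 7.738 × 10⁻⁴ = 3.4778 × 10⁻³, so Δρ ≈ 3.565 kg m⁻³.
N² = (g/ρ₀)·Δρ/Δz = g·(Δρ/ρ₀)/Δz = 9.8 × 3.4778 × 10⁻³ / 109 = 3.1268 × 10⁻⁴ s⁻².
N = √(3.1268 × 10⁻⁴) = 0.017683 rad s⁻¹ → T = 2π/N = 355.32 s ≈ 355 s.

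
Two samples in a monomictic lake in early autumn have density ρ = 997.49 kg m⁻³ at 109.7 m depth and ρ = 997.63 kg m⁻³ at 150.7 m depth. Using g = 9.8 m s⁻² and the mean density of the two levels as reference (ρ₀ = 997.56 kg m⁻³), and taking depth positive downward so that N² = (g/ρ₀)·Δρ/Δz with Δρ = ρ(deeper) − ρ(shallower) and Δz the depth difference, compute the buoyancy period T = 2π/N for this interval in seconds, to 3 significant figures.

1.08 × 10³ s

Δρ = 997.63 − 997.49 = 0.14 kg m⁻³ over Δz = 150.7 − 109.7 = 41 m.
N² = (9.8/997.56) × (0.14/41) = 3.3545 × 10⁻⁵ s⁻².
N = √(3.3545 × 10⁻⁵) = 5.7918 × 10⁻³ rad s⁻¹, so T = 2π/N = 1.0848 × 10³ s ≈ 1.08 × 10³ s.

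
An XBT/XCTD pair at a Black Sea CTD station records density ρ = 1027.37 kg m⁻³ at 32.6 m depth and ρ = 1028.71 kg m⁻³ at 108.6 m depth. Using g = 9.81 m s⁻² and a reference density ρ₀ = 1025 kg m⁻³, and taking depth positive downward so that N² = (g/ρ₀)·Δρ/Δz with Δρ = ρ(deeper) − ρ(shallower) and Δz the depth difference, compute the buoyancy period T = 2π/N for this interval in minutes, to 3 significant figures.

Δρ = 1028.71 − 1027.37 = 1.34 kg m⁻³ over Δz = 108.6 − 32.6 = 76 m.
N² = (9.81/1025) × (1.34/76) = 1.6875 × 10⁻⁴ s⁻².
N = √(1.6875 × 10⁻⁴) = 0.012990 rad s⁻¹, so T = 2π/N = 483.69 s = 8.0615 min ≈ 8.06 min.
N² > 0, so the interval is statically stable.

8.06 min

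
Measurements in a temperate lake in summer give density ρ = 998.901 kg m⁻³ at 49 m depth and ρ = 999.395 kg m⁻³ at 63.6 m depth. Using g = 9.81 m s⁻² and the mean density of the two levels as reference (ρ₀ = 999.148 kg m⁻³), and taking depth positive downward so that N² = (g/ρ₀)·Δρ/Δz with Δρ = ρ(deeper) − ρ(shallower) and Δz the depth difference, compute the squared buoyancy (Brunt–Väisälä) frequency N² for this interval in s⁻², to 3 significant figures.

3.32 × 10⁻⁴ s⁻²

Δρ = 999.395 − 998.901 = 0.494 kg m⁻³ over Δz = 63.6 − 49 = 14.6 m.
N² = (9.81/999.148) × (0.494/14.6) = 3.3221 × 10⁻⁴ s⁻² ≈ 3.32 × 10⁻⁴ s⁻².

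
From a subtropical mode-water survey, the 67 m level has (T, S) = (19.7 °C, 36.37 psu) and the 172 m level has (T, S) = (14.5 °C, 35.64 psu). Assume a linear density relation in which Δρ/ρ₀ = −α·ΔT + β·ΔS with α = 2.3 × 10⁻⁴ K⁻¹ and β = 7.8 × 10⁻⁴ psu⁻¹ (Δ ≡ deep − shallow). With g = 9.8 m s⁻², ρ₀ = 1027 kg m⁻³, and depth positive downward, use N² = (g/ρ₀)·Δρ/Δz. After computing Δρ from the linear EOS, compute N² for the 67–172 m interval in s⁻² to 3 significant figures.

5.85 × 10⁻⁵ s⁻²

ΔT = -5.2 K, ΔS = -0.73 psu (deep − shallow).
Δρ/ρ₀ = −αΔT + βΔS = 1.196 × 10⁻³ − 5.694 × 10⁻⁴ = 6.266 × 10⁻⁴, so Δρ ≈ 0.6435 kg m⁻³.
N² = (g/ρ₀)·Δρ/Δz = g·(Δρ/ρ₀)/Δz = 9.8 × 6.266 × 10⁻⁴ / 105 = 5.8483 × 10⁻⁵ s⁻² ≈ 5.85 × 10⁻⁵ s⁻².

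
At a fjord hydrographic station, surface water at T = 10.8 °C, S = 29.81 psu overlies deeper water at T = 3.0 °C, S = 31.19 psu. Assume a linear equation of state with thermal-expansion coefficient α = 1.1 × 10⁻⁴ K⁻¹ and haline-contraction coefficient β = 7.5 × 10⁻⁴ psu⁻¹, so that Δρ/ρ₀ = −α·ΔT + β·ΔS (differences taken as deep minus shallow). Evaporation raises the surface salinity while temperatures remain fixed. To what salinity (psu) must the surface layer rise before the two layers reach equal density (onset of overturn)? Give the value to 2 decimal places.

Neutral buoyancy requires −α(T_deep − T_surf) + β(S_deep − S_surf′) = 0.
S_surf′ = S_deep − (α/β)·ΔT = 31.19 − (1.1 × 10⁻⁴/7.5 × 10⁻⁴)·(-7.8) = 32.3340 psu.
Increase required: 32.3340 − 29.81 = 2.5240 psu.

32.33 psu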